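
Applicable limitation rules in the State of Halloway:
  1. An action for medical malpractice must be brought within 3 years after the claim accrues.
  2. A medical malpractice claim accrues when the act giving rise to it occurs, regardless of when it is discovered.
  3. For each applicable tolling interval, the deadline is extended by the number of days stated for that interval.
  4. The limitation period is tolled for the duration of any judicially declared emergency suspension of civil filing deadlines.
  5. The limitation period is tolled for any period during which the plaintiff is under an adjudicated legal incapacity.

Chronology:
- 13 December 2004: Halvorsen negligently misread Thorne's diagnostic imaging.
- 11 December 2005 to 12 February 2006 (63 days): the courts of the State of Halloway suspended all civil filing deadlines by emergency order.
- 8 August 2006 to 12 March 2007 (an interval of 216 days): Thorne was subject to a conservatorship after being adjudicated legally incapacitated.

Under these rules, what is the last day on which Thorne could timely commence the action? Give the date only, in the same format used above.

The claim accrued on 13 December 2004, when the wrongful act occurred.
3 years from 13 December 2004 is 13 December 2007.
The emergency suspension of filing deadlines from 11 December 2005 to 12 February 2006 tolled the period for 63 days, extending the deadline to 14 February 2008.
The plaintiff's legal incapacity from 8 August 2006 to 12 March 2007 tolled the period for 216 days, extending the deadline to 17 September 2008.

17 September 2008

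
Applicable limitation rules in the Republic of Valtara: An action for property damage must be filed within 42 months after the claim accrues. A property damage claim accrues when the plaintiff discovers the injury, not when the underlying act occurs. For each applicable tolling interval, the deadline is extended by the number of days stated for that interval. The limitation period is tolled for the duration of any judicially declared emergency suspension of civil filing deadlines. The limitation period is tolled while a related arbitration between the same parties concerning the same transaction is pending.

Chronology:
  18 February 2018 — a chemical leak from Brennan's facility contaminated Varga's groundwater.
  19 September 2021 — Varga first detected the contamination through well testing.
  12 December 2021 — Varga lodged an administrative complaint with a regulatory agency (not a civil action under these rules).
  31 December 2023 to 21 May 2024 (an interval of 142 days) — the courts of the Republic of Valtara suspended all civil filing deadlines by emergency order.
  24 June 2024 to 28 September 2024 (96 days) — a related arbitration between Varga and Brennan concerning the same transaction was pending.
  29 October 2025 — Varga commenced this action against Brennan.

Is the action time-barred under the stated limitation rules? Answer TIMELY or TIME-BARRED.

TIMELY

The claim did not accrue until Varga discovered the injury on 19 September 2021; the 18 February 2018 act date does not start the clock under the stated rule.
42 months from 19 September 2021 is 19 March 2025.
The period was tolled for 142 days by the emergency suspension of filing deadlines (31 December 2023 to 21 May 2024), pushing the deadline to 8 August 2025.
The pending related arbitration from 24 June 2024 to 28 September 2024 tolled the period for 96 days, extending the deadline to 12 November 2025.
None of the other events listed affects the running of the period under the stated rules.
The 29 October 2025 filing precedes the 12 November 2025 deadline; the claim is timely.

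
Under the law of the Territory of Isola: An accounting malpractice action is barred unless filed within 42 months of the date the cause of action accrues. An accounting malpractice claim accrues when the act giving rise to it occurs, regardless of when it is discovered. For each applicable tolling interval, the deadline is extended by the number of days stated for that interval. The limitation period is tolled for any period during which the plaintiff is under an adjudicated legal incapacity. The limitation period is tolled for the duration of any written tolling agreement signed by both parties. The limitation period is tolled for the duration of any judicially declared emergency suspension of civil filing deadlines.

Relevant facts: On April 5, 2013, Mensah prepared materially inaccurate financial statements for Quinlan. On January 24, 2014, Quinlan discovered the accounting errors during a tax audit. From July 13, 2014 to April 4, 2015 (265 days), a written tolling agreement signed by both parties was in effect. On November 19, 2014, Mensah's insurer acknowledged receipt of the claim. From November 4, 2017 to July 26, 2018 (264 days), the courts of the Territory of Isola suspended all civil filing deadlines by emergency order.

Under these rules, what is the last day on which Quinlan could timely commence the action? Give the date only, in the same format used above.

June 27, 2017

The claim accrued on April 5, 2013, when the wrongful act occurred; under the stated occurrence rule the January 24, 2014 discovery does not delay accrual.
42 months from April 5, 2013 is October 5, 2016.
The written tolling agreement from July 13, 2014 to April 4, 2015 tolled the period for 265 days, extending the deadline to June 27, 2017.
By the time the emergency suspension of filing deadlines began on November 4, 2017, the limitation period had already expired on June 27, 2017; that interval cannot revive it.
Nothing else in the chronology tolls or restarts the period.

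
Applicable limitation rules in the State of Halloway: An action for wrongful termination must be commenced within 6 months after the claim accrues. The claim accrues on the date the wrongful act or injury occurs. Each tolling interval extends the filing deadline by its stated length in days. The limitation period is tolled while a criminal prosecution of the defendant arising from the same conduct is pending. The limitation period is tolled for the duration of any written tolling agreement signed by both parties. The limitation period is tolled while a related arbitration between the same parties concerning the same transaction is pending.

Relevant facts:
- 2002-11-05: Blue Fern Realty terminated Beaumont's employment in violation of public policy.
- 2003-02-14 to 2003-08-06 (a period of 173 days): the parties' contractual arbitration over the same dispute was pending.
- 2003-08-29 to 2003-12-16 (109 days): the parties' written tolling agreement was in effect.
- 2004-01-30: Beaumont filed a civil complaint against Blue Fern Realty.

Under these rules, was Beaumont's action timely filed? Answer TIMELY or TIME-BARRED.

TIMELY

The limitation period began to run on 2002-11-05.
Adding the 6 months base period to 2002-11-05 gives a deadline of 2003-05-05, before any tolling.
The period was tolled for 173 days by the pending related arbitration (2003-02-14 to 2003-08-06), pushing the deadline to 2003-10-25.
The written tolling agreement from 2003-08-29 to 2003-12-16 tolled the period for 109 days, extending the deadline to 2004-02-11.
The 2004-01-30 filing precedes the 2004-02-11 deadline; the claim is timely.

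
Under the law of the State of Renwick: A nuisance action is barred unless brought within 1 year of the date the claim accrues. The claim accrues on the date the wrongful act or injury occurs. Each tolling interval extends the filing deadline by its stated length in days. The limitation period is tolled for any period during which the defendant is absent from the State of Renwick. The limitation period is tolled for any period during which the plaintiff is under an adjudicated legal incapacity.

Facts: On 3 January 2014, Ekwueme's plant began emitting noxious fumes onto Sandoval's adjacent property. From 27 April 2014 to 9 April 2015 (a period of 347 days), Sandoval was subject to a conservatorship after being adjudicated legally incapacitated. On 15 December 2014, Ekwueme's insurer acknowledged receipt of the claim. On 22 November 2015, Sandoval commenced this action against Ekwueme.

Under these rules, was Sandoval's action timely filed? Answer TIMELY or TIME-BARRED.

The limitation period began to run on 3 January 2014.
The untolled deadline — 1 year after 3 January 2014 — is 3 January 2015.
Because the plaintiff's legal incapacity ran from 27 April 2014 to 9 April 2015, the deadline is extended by 347 days to 16 December 2015.
The other events in the timeline have no effect on the limitation period under the stated rules.
The 22 November 2015 filing precedes the 16 December 2015 deadline; the claim is timely.

TIMELY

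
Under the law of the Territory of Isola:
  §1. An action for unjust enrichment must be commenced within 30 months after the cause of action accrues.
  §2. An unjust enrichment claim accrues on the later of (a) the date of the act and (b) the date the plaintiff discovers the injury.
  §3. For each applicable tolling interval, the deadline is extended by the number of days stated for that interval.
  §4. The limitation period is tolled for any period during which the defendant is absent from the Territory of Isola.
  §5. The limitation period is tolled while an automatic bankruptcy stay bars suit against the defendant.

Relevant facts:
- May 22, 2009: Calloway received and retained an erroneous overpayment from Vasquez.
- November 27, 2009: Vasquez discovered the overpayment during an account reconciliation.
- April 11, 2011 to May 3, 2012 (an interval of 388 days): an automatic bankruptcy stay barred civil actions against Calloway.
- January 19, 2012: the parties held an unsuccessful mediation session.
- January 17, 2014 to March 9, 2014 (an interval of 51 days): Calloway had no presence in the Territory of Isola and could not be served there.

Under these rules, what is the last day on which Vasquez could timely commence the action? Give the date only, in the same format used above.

June 19, 2013

The claim accrued on November 27, 2009 — the later of the May 22, 2009 act and the November 27, 2009 discovery.
30 months from November 27, 2009 is May 27, 2012.
Because the automatic bankruptcy stay ran from April 11, 2011 to May 3, 2012, the deadline is extended by 388 days to June 19, 2013.
The defendant's absence from the jurisdiction from January 17, 2014 to March 9, 2014 began after the period had already run on June 19, 2013, so it has no tolling effect.
The other events in the timeline have no effect on the limitation period under the stated rules.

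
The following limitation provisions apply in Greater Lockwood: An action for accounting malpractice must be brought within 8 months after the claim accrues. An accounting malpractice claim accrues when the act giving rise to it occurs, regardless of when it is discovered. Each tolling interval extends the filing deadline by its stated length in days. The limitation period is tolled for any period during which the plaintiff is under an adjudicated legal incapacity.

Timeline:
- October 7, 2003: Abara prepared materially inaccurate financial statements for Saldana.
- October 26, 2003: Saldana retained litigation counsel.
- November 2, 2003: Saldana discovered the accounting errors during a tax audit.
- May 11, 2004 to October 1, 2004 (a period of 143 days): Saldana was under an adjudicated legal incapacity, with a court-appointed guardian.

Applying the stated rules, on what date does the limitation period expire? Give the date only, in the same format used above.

October 28, 2004

Because the rule ties accrual to occurrence, the claim accrued on October 7, 2003, not on the November 2, 2003 discovery date.
The untolled deadline — 8 months after October 7, 2003 — is June 7, 2004.
The plaintiff's legal incapacity from May 11, 2004 to October 1, 2004 tolled the period for 143 days, extending the deadline to October 28, 2004.
The other events in the timeline have no effect on the limitation period under the stated rules.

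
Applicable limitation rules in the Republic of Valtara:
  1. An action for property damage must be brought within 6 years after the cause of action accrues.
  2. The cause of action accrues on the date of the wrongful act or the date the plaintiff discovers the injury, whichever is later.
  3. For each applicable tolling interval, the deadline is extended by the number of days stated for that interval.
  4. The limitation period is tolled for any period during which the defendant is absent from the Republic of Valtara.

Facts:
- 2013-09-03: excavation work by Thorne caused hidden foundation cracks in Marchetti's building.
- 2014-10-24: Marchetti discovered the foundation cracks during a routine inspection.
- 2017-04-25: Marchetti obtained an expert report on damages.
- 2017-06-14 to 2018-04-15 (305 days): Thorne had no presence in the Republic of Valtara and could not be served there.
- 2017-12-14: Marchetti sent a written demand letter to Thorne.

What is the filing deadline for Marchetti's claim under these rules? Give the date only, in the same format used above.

Because discovery on 2014-10-24 post-dates the 2013-09-03 act, accrual under the later-of rule falls on 2014-10-24.
Adding the 6 years base period to 2014-10-24 gives a deadline of 2020-10-24, before any tolling.
The defendant's absence from the jurisdiction from 2017-06-14 to 2018-04-15 tolled the period for 305 days, extending the deadline to 2021-08-25.
Nothing else in the chronology tolls or restarts the period.

2021-08-25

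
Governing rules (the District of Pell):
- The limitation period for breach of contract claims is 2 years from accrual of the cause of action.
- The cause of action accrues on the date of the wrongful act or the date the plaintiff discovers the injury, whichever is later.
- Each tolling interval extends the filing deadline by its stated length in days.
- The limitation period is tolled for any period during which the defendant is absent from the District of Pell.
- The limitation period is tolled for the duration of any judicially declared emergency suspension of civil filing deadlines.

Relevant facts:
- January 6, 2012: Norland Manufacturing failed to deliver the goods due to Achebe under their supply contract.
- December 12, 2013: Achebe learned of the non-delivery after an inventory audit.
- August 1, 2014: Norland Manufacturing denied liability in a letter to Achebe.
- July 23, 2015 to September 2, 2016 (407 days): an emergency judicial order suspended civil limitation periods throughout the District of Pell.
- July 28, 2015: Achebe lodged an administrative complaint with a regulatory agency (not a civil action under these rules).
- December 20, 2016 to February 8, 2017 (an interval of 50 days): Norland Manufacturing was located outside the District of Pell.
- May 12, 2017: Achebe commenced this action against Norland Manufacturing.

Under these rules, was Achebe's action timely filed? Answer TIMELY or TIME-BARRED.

TIME-BARRED

Taking the later of the act (January 6, 2012) and discovery (December 12, 2013), the claim accrued on December 12, 2013.
The untolled deadline — 2 years after December 12, 2013 — is December 12, 2015.
Because the emergency suspension of filing deadlines ran from July 23, 2015 to September 2, 2016, the deadline is extended by 407 days to January 22, 2017.
The period was tolled for 50 days by the defendant's absence from the jurisdiction (December 20, 2016 to February 8, 2017), pushing the deadline to March 13, 2017.
The other events in the timeline have no effect on the limitation period under the stated rules.
Filing on May 12, 2017 missed the March 13, 2017 deadline — the action is time-barred.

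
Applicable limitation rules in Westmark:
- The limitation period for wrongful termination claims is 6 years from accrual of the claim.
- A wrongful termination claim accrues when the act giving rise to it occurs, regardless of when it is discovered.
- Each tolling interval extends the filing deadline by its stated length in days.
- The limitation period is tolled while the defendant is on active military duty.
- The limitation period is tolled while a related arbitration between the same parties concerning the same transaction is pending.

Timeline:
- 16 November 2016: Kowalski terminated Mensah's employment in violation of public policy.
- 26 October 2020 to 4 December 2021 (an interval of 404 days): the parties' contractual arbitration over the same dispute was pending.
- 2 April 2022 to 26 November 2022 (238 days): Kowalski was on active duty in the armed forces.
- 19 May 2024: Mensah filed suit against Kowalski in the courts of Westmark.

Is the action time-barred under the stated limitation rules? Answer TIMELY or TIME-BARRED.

TIMELY

The limitation period began to run on 16 November 2016.
6 years from 16 November 2016 is 16 November 2022.
The period was tolled for 404 days by the pending related arbitration (26 October 2020 to 4 December 2021), pushing the deadline to 25 December 2023.
The defendant's active military service from 2 April 2022 to 26 November 2022 tolled the period for 238 days, extending the deadline to 19 August 2024.
Filing on 19 May 2024 beat the 19 August 2024 deadline — the action is timely.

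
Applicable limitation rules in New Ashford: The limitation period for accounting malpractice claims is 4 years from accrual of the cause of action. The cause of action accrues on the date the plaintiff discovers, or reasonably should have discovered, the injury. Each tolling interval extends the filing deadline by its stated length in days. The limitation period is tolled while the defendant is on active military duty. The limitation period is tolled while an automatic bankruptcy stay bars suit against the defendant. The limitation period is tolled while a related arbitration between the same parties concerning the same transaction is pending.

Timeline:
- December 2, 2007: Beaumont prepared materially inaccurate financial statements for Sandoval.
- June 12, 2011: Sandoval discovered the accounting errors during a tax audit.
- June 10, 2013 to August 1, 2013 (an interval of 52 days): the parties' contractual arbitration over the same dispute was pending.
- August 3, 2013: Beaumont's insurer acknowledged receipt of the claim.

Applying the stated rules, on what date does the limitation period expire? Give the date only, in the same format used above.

August 3, 2015

Under the discovery rule, the claim accrued on June 12, 2011, when Sandoval discovered the injury — not on the December 2, 2007 date of the underlying act.
Adding the 4 years base period to June 12, 2011 gives a deadline of June 12, 2015, before any tolling.
Because the pending related arbitration ran from June 10, 2013 to August 1, 2013, the deadline is extended by 52 days to August 3, 2015.
The other events in the timeline have no effect on the limitation period under the stated rules.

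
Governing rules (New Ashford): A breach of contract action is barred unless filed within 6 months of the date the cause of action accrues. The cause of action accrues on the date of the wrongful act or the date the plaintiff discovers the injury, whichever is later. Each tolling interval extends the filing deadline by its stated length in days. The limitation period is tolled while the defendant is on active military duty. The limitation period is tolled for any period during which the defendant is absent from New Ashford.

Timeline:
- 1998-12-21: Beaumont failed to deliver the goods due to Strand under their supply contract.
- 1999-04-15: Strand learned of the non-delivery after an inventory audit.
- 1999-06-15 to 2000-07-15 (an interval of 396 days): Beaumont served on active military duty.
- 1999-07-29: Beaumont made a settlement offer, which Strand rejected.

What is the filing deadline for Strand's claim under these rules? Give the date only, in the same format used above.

2000-11-14

Taking the later of the act (1998-12-21) and discovery (1999-04-15), the claim accrued on 1999-04-15.
6 months from 1999-04-15 is 1999-10-15.
Because the defendant's active military service ran from 1999-06-15 to 2000-07-15, the deadline is extended by 396 days to 2000-11-14.
None of the other events listed affects the running of the period under the stated rules.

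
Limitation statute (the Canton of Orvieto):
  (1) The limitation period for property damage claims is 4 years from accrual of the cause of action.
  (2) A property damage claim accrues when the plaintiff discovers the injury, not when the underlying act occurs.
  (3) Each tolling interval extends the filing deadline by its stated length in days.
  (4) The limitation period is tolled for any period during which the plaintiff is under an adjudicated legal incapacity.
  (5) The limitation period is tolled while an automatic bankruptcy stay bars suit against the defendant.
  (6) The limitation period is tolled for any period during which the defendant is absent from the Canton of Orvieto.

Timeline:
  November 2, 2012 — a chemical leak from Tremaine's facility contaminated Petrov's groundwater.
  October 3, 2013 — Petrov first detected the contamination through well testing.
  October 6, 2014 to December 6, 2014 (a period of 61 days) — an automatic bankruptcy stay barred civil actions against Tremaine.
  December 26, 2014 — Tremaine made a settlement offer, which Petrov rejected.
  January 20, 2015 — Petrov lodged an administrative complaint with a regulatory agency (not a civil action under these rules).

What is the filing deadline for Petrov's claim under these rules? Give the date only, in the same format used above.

December 3, 2017

Accrual is tied to discovery, so the period began on October 3, 2013 rather than on November 2, 2012 when the act occurred.
4 years from October 3, 2013 is October 3, 2017.
The automatic bankruptcy stay from October 6, 2014 to December 6, 2014 tolled the period for 61 days, extending the deadline to December 3, 2017.
The other events in the timeline have no effect on the limitation period under the stated rules.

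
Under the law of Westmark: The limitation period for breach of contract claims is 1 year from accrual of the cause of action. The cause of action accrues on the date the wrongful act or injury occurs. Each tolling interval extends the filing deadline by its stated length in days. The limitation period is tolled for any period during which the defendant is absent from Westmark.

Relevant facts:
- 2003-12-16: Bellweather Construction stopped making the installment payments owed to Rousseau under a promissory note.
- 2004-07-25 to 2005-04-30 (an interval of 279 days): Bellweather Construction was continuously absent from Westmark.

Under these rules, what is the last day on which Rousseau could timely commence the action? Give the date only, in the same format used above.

2005-09-21

The cause of action accrued on 2003-12-16, the date of the act.
The untolled deadline — 1 year after 2003-12-16 — is 2004-12-16.
The period was tolled for 279 days by the defendant's absence from the jurisdiction (2004-07-25 to 2005-04-30), pushing the deadline to 2005-09-21.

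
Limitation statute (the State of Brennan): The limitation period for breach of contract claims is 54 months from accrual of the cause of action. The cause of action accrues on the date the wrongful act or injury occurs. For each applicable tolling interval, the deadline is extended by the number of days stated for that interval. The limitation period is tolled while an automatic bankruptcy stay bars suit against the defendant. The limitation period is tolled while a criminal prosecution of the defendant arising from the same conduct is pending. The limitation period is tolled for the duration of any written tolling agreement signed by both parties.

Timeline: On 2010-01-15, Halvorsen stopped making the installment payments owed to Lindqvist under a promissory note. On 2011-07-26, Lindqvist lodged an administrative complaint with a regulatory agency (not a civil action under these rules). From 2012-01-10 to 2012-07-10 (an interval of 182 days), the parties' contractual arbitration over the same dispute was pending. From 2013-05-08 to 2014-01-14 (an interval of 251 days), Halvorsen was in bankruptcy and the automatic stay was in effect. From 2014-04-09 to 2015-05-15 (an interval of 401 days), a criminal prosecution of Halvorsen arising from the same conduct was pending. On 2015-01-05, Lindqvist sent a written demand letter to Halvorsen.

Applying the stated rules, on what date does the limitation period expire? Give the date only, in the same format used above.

The limitation period began to run on 2010-01-15.
Adding the 54 months base period to 2010-01-15 gives a deadline of 2014-07-15, before any tolling.
The period was tolled for 251 days by the automatic bankruptcy stay (2013-05-08 to 2014-01-14), pushing the deadline to 2015-03-23.
The period was tolled for 401 days by the pending criminal prosecution (2014-04-09 to 2015-05-15), pushing the deadline to 2016-04-27.
No stated provision tolls the period for a pending arbitration, so the interval from 2012-01-10 to 2012-07-10 has no effect on the deadline.
None of the other events listed affects the running of the period under the stated rules.

2016-04-27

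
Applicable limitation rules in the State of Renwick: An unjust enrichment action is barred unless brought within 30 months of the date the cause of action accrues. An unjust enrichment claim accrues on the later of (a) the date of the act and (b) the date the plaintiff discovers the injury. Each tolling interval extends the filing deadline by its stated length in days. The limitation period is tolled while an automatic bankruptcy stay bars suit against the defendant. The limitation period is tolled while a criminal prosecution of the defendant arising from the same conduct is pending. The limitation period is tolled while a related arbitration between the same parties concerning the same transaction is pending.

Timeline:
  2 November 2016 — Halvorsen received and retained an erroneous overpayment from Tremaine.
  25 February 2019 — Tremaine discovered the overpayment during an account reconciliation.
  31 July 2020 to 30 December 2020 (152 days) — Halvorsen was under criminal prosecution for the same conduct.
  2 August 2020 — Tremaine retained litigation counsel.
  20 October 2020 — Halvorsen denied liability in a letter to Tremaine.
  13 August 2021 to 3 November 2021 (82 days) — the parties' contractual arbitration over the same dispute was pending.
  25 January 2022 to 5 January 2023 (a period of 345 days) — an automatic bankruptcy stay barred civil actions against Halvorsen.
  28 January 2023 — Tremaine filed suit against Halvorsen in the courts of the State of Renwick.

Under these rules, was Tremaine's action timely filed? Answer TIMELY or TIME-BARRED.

TIMELY

Because discovery on 25 February 2019 post-dates the 2 November 2016 act, accrual under the later-of rule falls on 25 February 2019.
The untolled deadline — 30 months after 25 February 2019 — is 25 August 2021.
Because the pending criminal prosecution ran from 31 July 2020 to 30 December 2020, the deadline is extended by 152 days to 24 January 2022.
The pending related arbitration from 13 August 2021 to 3 November 2021 tolled the period for 82 days, extending the deadline to 16 April 2022.
Because the automatic bankruptcy stay ran from 25 January 2022 to 5 January 2023, the deadline is extended by 345 days to 27 March 2023.
Nothing else in the chronology tolls or restarts the period.
Filing on 28 January 2023 beat the 27 March 2023 deadline — the action is timely.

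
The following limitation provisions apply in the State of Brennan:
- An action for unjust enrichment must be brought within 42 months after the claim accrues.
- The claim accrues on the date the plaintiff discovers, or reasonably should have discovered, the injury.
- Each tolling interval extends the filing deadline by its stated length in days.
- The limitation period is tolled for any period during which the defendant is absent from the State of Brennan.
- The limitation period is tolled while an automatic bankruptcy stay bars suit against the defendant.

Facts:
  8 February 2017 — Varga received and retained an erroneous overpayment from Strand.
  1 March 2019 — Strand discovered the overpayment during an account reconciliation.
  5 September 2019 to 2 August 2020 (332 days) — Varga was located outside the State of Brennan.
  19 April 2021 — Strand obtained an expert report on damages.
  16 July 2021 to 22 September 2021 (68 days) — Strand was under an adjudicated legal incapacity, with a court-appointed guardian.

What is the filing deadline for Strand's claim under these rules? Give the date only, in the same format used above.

The claim did not accrue until Strand discovered the injury on 1 March 2019; the 8 February 2017 act date does not start the clock under the stated rule.
The untolled deadline — 42 months after 1 March 2019 — is 1 September 2022.
The period was tolled for 332 days by the defendant's absence from the jurisdiction (5 September 2019 to 2 August 2020), pushing the deadline to 30 July 2023.
The plaintiff's legal incapacity from 16 July 2021 to 22 September 2021 does not toll the period, because no stated rule makes the plaintiff's incapacity a tolling event.
Nothing else in the chronology tolls or restarts the period.

30 July 2023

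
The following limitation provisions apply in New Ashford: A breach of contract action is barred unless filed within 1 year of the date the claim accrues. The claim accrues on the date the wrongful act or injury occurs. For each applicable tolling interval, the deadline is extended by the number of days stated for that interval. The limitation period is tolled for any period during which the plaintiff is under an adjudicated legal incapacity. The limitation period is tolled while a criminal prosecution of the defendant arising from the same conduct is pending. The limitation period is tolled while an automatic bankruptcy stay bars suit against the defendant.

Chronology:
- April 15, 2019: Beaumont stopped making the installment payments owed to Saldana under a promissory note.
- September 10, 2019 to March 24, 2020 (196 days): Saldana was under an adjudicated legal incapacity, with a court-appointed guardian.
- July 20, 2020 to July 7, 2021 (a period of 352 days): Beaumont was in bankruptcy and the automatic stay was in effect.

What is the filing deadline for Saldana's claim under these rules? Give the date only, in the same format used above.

October 15, 2021

The claim accrued on April 15, 2019, when the wrongful act occurred.
1 year from April 15, 2019 is April 15, 2020.
The plaintiff's legal incapacity from September 10, 2019 to March 24, 2020 tolled the period for 196 days, extending the deadline to October 28, 2020.
Because the automatic bankruptcy stay ran from July 20, 2020 to July 7, 2021, the deadline is extended by 352 days to October 15, 2021.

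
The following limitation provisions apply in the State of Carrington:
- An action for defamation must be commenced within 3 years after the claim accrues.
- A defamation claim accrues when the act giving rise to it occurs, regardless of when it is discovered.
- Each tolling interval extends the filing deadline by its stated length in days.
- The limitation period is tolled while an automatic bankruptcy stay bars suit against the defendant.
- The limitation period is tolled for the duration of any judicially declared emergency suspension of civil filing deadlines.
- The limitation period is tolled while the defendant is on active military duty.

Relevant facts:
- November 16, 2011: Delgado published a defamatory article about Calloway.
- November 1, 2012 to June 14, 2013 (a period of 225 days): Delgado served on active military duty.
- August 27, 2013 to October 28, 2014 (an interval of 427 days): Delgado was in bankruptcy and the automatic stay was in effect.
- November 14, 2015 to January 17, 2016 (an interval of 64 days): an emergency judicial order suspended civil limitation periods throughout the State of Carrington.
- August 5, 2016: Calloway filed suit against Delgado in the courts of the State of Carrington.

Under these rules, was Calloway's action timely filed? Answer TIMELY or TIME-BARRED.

TIMELY

The claim accrued on November 16, 2011, when the wrongful act occurred.
Adding the 3 years base period to November 16, 2011 gives a deadline of November 16, 2014, before any tolling.
Because the defendant's active military service ran from November 1, 2012 to June 14, 2013, the deadline is extended by 225 days to June 29, 2015.
Because the automatic bankruptcy stay ran from August 27, 2013 to October 28, 2014, the deadline is extended by 427 days to August 29, 2016.
The emergency suspension of filing deadlines from November 14, 2015 to January 17, 2016 tolled the period for 64 days, extending the deadline to November 1, 2016.
The August 5, 2016 filing precedes the November 1, 2016 deadline; the claim is timely.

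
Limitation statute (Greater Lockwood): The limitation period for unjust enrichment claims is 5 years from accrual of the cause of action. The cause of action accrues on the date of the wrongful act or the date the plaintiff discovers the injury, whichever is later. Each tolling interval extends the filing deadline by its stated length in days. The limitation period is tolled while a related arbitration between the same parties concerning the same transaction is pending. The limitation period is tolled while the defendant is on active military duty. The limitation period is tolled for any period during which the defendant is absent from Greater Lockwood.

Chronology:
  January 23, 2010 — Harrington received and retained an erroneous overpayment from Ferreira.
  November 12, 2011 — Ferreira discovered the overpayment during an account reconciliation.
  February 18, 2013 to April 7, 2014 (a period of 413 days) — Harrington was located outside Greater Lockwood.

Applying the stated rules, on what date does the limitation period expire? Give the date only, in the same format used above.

The claim accrued on November 12, 2011 — the later of the January 23, 2010 act and the November 12, 2011 discovery.
The untolled deadline — 5 years after November 12, 2011 — is November 12, 2016.
The defendant's absence from the jurisdiction from February 18, 2013 to April 7, 2014 tolled the period for 413 days, extending the deadline to December 30, 2017.

December 30, 2017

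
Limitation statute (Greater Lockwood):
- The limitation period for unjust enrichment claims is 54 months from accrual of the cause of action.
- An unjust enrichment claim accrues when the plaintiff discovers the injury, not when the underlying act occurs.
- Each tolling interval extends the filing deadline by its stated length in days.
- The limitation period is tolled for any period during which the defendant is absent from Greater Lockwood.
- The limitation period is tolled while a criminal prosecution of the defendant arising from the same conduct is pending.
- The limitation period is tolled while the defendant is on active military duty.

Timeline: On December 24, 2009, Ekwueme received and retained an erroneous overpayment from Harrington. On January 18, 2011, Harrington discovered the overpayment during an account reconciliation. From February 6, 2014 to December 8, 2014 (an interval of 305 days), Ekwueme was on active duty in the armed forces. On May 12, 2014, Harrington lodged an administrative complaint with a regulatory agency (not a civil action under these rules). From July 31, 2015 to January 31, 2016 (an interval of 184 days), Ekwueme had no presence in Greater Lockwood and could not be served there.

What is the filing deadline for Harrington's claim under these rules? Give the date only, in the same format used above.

November 18, 2016

The claim did not accrue until Harrington discovered the injury on January 18, 2011; the December 24, 2009 act date does not start the clock under the stated rule.
The untolled deadline — 54 months after January 18, 2011 — is July 18, 2015.
The period was tolled for 305 days by the defendant's active military service (February 6, 2014 to December 8, 2014), pushing the deadline to May 18, 2016.
The defendant's absence from the jurisdiction from July 31, 2015 to January 31, 2016 tolled the period for 184 days, extending the deadline to November 18, 2016.
Nothing else in the chronology tolls or restarts the period.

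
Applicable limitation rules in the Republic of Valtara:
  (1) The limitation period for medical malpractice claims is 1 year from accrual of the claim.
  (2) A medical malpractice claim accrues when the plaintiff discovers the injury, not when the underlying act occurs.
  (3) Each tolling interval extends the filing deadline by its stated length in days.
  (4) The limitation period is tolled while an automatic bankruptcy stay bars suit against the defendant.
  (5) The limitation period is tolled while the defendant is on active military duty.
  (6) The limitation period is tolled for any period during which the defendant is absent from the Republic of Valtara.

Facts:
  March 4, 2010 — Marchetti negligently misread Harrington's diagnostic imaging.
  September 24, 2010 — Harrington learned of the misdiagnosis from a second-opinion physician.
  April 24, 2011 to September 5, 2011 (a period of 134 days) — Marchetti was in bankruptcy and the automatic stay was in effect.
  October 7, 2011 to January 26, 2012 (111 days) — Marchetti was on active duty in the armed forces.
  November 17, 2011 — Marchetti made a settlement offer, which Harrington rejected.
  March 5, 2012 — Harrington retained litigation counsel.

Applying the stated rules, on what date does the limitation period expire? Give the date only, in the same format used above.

May 26, 2012

Under the discovery rule, the claim accrued on September 24, 2010, when Harrington discovered the injury — not on the March 4, 2010 date of the underlying act.
Adding the 1 year base period to September 24, 2010 gives a deadline of September 24, 2011, before any tolling.
Because the automatic bankruptcy stay ran from April 24, 2011 to September 5, 2011, the deadline is extended by 134 days to February 5, 2012.
The defendant's active military service from October 7, 2011 to January 26, 2012 tolled the period for 111 days, extending the deadline to May 26, 2012.
The other events in the timeline have no effect on the limitation period under the stated rules.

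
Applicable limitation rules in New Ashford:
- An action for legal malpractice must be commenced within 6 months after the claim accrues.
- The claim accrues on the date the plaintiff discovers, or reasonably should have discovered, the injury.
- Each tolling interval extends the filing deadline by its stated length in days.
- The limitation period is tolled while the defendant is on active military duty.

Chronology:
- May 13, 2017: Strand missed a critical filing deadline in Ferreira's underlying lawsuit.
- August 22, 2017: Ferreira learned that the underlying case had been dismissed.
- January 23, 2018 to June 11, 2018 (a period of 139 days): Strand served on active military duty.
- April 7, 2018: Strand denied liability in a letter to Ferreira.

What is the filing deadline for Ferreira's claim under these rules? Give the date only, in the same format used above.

July 11, 2018

The claim did not accrue until Ferreira discovered the injury on August 22, 2017; the May 13, 2017 act date does not start the clock under the stated rule.
Adding the 6 months base period to August 22, 2017 gives a deadline of February 22, 2018, before any tolling.
The period was tolled for 139 days by the defendant's active military service (January 23, 2018 to June 11, 2018), pushing the deadline to July 11, 2018.
Nothing else in the chronology tolls or restarts the period.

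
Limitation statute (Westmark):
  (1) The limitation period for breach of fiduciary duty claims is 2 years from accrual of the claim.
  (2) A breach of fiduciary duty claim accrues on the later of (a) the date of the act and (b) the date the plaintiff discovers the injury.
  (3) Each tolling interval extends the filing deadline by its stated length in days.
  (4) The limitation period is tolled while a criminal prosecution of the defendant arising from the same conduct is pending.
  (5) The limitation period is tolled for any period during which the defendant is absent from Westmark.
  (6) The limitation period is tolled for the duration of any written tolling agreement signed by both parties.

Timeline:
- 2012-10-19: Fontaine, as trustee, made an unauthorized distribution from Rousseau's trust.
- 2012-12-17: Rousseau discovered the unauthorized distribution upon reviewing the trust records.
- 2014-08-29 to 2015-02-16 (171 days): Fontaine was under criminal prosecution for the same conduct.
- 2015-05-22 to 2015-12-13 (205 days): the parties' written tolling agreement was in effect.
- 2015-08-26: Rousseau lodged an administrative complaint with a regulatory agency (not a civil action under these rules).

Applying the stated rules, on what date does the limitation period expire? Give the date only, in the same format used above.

Because discovery on 2012-12-17 post-dates the 2012-10-19 act, accrual under the later-of rule falls on 2012-12-17.
2 years from 2012-12-17 is 2014-12-17.
The period was tolled for 171 days by the pending criminal prosecution (2014-08-29 to 2015-02-16), pushing the deadline to 2015-06-06.
The period was tolled for 205 days by the written tolling agreement (2015-05-22 to 2015-12-13), pushing the deadline to 2015-12-28.
Nothing else in the chronology tolls or restarts the period.

2015-12-28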